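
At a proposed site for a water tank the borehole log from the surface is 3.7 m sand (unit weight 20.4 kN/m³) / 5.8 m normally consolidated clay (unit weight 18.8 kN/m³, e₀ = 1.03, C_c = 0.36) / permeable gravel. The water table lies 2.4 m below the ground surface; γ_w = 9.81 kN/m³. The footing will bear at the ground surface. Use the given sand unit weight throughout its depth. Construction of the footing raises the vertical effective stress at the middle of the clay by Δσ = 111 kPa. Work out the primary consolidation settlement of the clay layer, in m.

Mid-depth of clay below the ground surface: z = 3.7 + 5.8/2 = 6.6 m.
Total vertical stress at mid-clay: σ_v = 20.4×3.7 + 18.8×2.9 = 130 kPa.
Pore pressure: u = 9.81×(6.6 − 2.4) = 41.202 kPa.
Initial effective stress: σ'_0 = σ_v − u = 130 − 41.202 = 88.798 kPa.
Final effective stress: σ'_f = σ'_0 + Δσ = 88.798 + 111 = 199.8 kPa.
Normally consolidated clay, so the full stress increment lies on the virgin compression line:
S_c = C_c·H/(1+e₀)·log₁₀(σ'_f/σ'_0) = 0.36×5.8/(1+1.03)×log₁₀(199.8/88.798)
    = 1.0286 × 0.35219 = 0.3623 m

S_c ≈ 0.362 m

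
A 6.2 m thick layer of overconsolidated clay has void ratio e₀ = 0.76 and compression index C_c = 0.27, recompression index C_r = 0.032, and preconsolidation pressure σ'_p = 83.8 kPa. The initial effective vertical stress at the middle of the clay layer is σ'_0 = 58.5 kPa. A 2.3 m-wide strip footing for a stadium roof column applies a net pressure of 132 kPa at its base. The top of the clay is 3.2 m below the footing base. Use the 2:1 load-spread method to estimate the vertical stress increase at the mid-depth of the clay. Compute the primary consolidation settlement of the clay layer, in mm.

Mid-depth of clay below the footing base: z = 3.2 + 6.2/2 = 6.3 m.
Stress increase at mid-clay by the 2:1 spreading method:
Δσ = qB/(B+z) = 132×2.3/(2.3+6.3) = 35.302 kPa
Final effective stress: σ'_f = 58.5 + 35.302 = 93.802 kPa.
σ'_f = 93.802 > σ'_p = 83.8 kPa, so the stress path crosses the preconsolidation pressure — recompression up to σ'_p, then virgin compression beyond:
S_c = H/(1+e₀)·[C_r·log₁₀(σ'_p/σ'_0) + C_c·log₁₀(σ'_f/σ'_p)]
    = 6.2/1.76 × [0.032×log₁₀(83.8/58.5) + 0.27×log₁₀(93.802/83.8)]
    = 3.5227 × [0.0049948 + 0.013221] = 0.06417 m

S_c ≈ 64.2 mm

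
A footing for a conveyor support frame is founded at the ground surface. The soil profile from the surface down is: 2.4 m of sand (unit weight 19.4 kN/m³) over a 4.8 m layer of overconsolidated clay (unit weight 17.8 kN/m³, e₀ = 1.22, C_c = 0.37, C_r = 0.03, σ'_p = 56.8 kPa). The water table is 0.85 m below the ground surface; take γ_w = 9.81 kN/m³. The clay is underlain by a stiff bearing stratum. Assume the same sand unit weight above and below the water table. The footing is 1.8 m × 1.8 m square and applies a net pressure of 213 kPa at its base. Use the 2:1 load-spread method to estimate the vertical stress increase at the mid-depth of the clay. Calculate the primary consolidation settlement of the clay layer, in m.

Mid-depth of clay below the ground surface: z = 2.4 + 4.8/2 = 4.8 m.
Total vertical stress at mid-clay: σ_v = 19.4×2.4 + 17.8×2.4 = 89.28 kPa.
Pore pressure: u = 9.81×(4.8 − 0.85) = 38.75 kPa.
Initial effective stress: σ'_0 = σ_v − u = 89.28 − 38.75 = 50.53 kPa.
Stress increase at mid-clay by the 2:1 spreading method:
Δσ = qBL/((B+z)(L+z)) = 213×1.8×1.8/((1.8+4.8)(1.8+4.8)) = 15.843 kPa
Final effective stress: σ'_f = 50.53 + 15.843 = 66.373 kPa.
σ'_f = 66.373 > σ'_p = 56.8 kPa, so the stress path crosses the preconsolidation pressure — recompression up to σ'_p, then virgin compression beyond:
S_c = H/(1+e₀)·[C_r·log₁₀(σ'_p/σ'_0) + C_c·log₁₀(σ'_f/σ'_p)]
    = 4.8/2.22 × [0.03×log₁₀(56.8/50.53) + 0.37×log₁₀(66.373/56.8)]
    = 2.1622 × [0.001524 + 0.025028] = 0.05741 m

S_c ≈ 0.0574 m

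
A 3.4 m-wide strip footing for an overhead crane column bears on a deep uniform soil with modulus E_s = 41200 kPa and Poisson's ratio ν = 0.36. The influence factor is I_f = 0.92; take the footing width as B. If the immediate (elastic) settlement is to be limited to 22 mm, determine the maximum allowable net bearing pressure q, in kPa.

S_e = q·B·(1−ν²)/E_s · I_f  ⇒  q = S_e·E_s / (B·(1−ν²)·I_f).
q = 0.022 × 41200 / (3.4 × 0.8704 × 0.92) = 332.9 kPa

q ≈ 333 kPa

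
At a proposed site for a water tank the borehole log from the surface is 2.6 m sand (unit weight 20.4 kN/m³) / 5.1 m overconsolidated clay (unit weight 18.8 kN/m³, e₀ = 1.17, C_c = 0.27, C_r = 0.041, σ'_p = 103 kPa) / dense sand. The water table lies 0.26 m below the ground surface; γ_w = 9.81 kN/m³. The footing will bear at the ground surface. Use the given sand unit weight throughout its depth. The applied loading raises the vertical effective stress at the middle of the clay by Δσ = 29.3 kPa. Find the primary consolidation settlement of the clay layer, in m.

Mid-depth of clay below the ground surface: z = 2.6 + 5.1/2 = 5.15 m.
Total vertical stress at mid-clay: σ_v = 20.4×2.6 + 18.8×2.55 = 100.98 kPa.
Pore pressure: u = 9.81×(5.15 − 0.26) = 47.971 kPa.
Initial effective stress: σ'_0 = σ_v − u = 100.98 − 47.971 = 53.009 kPa.
Final effective stress: σ'_f = 53.009 + 29.3 = 82.309 kPa.
σ'_f = 82.309 ≤ σ'_p = 103 kPa, so the clay remains overconsolidated and only the recompression index applies:
S_c = C_r·H/(1+e₀)·log₁₀(σ'_f/σ'_0) = 0.041×5.1/2.17×log₁₀(82.309/53.009)
    = 0.096358 × 0.1911 = 0.01841 m

S_c ≈ 0.0184 m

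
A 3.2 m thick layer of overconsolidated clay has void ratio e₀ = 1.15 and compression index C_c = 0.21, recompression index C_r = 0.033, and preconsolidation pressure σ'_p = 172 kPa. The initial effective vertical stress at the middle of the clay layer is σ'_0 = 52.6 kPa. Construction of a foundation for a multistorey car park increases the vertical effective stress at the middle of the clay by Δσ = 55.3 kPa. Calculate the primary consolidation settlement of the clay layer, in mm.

S_c ≈ 15.3 mm

Final effective stress: σ'_f = 52.6 + 55.3 = 107.9 kPa.
σ'_f = 107.9 ≤ σ'_p = 172 kPa, so the clay remains overconsolidated and only the recompression index applies:
S_c = C_r·H/(1+e₀)·log₁₀(σ'_f/σ'_0) = 0.033×3.2/2.15×log₁₀(107.9/52.6)
    = 0.049117 × 0.31204 = 0.01533 m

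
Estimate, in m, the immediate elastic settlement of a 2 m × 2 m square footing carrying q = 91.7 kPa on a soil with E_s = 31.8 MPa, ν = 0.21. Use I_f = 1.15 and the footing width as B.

S_e ≈ 0.00634 m

Immediate (elastic) settlement: S_e = q·B·(1−ν²)/E_s · I_f.
E_s = 31.8 MPa = 31800 kPa.
S_e = 91.7 × 2 × (1 − 0.21²) / 31800 × 1.15
    = 91.7 × 2 × 0.9559 / 31800 × 1.15
    = 0.00634 m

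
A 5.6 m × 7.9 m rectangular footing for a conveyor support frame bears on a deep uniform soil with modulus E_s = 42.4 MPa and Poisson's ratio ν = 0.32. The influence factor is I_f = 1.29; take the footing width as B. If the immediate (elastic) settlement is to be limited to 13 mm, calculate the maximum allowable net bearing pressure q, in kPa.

q ≈ 85 kPa

E_s = 42.4 MPa = 42400 kPa.
S_e = q·B·(1−ν²)/E_s · I_f  ⇒  q = S_e·E_s / (B·(1−ν²)·I_f).
q = 0.013 × 42400 / (5.6 × 0.8976 × 1.29) = 85.01 kPa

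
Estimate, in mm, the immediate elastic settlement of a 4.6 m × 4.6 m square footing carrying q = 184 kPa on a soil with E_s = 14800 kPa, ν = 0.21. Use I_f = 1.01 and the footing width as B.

Immediate (elastic) settlement: S_e = q·B·(1−ν²)/E_s · I_f.
S_e = 184 × 4.6 × (1 − 0.21²) / 14800 × 1.01
    = 184 × 4.6 × 0.9559 / 14800 × 1.01
    = 0.05521 m = 55.21 mm

S_e ≈ 55.2 mm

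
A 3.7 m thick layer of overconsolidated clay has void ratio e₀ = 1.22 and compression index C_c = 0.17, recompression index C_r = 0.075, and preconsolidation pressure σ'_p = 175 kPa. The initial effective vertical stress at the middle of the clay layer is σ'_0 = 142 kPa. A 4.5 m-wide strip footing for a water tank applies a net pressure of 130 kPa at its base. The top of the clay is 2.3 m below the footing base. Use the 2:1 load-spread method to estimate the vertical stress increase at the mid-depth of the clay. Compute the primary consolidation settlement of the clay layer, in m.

S_c ≈ 0.0336 m

Mid-depth of clay below the footing base: z = 2.3 + 3.7/2 = 4.15 m.
Stress increase at mid-clay by the 2:1 spreading method:
Δσ = qB/(B+z) = 130×4.5/(4.5+4.15) = 67.63 kPa
Final effective stress: σ'_f = 142 + 67.63 = 209.63 kPa.
σ'_f = 209.63 > σ'_p = 175 kPa, so the stress path crosses the preconsolidation pressure — recompression up to σ'_p, then virgin compression beyond:
S_c = H/(1+e₀)·[C_r·log₁₀(σ'_p/σ'_0) + C_c·log₁₀(σ'_f/σ'_p)]
    = 3.7/2.22 × [0.075×log₁₀(175/142) + 0.17×log₁₀(209.63/175)]
    = 1.6667 × [0.0068062 + 0.013331] = 0.03356 m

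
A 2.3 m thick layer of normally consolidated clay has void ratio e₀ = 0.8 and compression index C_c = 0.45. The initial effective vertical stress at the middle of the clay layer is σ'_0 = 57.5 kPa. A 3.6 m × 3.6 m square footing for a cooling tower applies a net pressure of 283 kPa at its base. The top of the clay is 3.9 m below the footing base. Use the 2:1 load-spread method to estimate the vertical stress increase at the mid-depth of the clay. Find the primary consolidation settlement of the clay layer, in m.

S_c ≈ 0.154 m

Mid-depth of clay below the footing base: z = 3.9 + 2.3/2 = 5.05 m.
Stress increase at mid-clay by the 2:1 spreading method:
Δσ = qBL/((B+z)(L+z)) = 283×3.6×3.6/((3.6+5.05)(3.6+5.05)) = 49.018 kPa
Final effective stress: σ'_f = σ'_0 + Δσ = 57.5 + 49.018 = 106.52 kPa.
Normally consolidated clay, so the full stress increment lies on the virgin compression line:
S_c = C_c·H/(1+e₀)·log₁₀(σ'_f/σ'_0) = 0.45×2.3/(1+0.8)×log₁₀(106.52/57.5)
    = 0.575 × 0.26776 = 0.154 m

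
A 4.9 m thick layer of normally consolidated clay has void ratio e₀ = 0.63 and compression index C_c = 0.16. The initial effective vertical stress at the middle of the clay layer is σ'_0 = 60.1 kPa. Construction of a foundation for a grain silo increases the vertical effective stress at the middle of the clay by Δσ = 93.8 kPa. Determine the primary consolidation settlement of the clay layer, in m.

Final effective stress: σ'_f = σ'_0 + Δσ = 60.1 + 93.8 = 153.9 kPa.
Normally consolidated clay, so the full stress increment lies on the virgin compression line:
S_c = C_c·H/(1+e₀)·log₁₀(σ'_f/σ'_0) = 0.16×4.9/(1+0.63)×log₁₀(153.9/60.1)
    = 0.48098 × 0.40836 = 0.1964 m

S_c ≈ 0.196 m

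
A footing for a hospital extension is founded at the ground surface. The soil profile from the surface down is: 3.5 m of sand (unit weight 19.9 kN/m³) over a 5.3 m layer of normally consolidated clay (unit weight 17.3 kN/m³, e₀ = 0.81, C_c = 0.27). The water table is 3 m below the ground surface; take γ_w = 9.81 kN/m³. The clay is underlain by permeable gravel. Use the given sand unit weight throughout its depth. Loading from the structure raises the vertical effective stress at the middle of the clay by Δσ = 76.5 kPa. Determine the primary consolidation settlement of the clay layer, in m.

Mid-depth of clay below the ground surface: z = 3.5 + 5.3/2 = 6.15 m.
Total vertical stress at mid-clay: σ_v = 19.9×3.5 + 17.3×2.65 = 115.49 kPa.
Pore pressure: u = 9.81×(6.15 − 3) = 30.902 kPa.
Initial effective stress: σ'_0 = σ_v − u = 115.49 − 30.902 = 84.588 kPa.
Final effective stress: σ'_f = σ'_0 + Δσ = 84.588 + 76.5 = 161.09 kPa.
Normally consolidated clay, so the full stress increment lies on the virgin compression line:
S_c = C_c·H/(1+e₀)·log₁₀(σ'_f/σ'_0) = 0.27×5.3/(1+0.81)×log₁₀(161.09/84.588)
    = 0.79061 × 0.27976 = 0.2212 m

S_c ≈ 0.221 m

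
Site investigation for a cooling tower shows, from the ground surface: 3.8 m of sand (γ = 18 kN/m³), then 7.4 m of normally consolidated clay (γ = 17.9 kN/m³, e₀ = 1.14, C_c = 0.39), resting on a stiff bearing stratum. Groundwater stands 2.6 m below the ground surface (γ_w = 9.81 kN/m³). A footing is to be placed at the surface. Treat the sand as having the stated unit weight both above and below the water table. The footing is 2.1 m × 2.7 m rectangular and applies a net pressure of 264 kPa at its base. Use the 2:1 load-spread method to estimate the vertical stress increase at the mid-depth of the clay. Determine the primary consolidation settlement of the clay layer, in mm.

Mid-depth of clay below the ground surface: z = 3.8 + 7.4/2 = 7.5 m.
Total vertical stress at mid-clay: σ_v = 18×3.8 + 17.9×3.7 = 134.63 kPa.
Pore pressure: u = 9.81×(7.5 − 2.6) = 48.069 kPa.
Initial effective stress: σ'_0 = σ_v − u = 134.63 − 48.069 = 86.561 kPa.
Stress increase at mid-clay by the 2:1 spreading method:
Δσ = qBL/((B+z)(L+z)) = 264×2.1×2.7/((2.1+7.5)(2.7+7.5)) = 15.287 kPa
Final effective stress: σ'_f = σ'_0 + Δσ = 86.561 + 15.287 = 101.85 kPa.
Normally consolidated clay, so the full stress increment lies on the virgin compression line:
S_c = C_c·H/(1+e₀)·log₁₀(σ'_f/σ'_0) = 0.39×7.4/(1+1.14)×log₁₀(101.85/86.561)
    = 1.3486 × 0.070639 = 0.09526 m

S_c ≈ 95.3 mm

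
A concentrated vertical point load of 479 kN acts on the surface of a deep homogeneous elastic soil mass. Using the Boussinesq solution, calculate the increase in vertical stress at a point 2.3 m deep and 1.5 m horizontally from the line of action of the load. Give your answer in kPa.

Δσ_z ≈ 17.8 kPa

Boussinesq vertical stress below a point load on an elastic half-space:
Δσ_z = 3P/(2πz²) · [1 + (r/z)²]^(−5/2)
r/z = 1.5/2.3 = 0.65217; [1+(r/z)²]^(−5/2) = 0.4123.
Δσ_z = 3×479/(2π×2.3²) × 0.4123 = 43.234 × 0.4123 = 17.83 kPa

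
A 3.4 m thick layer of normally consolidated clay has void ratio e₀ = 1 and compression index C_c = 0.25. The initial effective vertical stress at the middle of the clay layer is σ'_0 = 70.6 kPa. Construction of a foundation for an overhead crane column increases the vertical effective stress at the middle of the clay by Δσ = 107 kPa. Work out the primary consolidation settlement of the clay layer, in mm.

S_c ≈ 170 mm

Final effective stress: σ'_f = σ'_0 + Δσ = 70.6 + 107 = 177.6 kPa.
Normally consolidated clay, so the full stress increment lies on the virgin compression line:
S_c = C_c·H/(1+e₀)·log₁₀(σ'_f/σ'_0) = 0.25×3.4/(1+1)×log₁₀(177.6/70.6)
    = 0.425 × 0.40064 = 0.1703 m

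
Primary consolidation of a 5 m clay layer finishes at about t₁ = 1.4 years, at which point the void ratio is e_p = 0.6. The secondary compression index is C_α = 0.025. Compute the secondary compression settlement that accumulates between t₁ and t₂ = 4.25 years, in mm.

S_s ≈ 37.7 mm

Secondary compression: S_s = C_α·H/(1+e_p)·log₁₀(t₂/t₁)
S_s = 0.025×5/(1+0.6)×log₁₀(4.25/1.4)
    = 0.07812 × 0.4823 = 0.03768 m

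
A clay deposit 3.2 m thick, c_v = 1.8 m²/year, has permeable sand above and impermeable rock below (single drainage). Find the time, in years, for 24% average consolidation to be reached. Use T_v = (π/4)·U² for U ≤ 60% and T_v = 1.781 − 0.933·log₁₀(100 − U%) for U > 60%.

t ≈ 0.257 years

Drainage path length: H_d = H = 3.2 m (single drainage).
U ≤ 60%: T_v = (π/4)·U² = (π/4)×0.24² = 0.045239.
t = T_v·H_d²/c_v = 0.045239×3.2²/1.8 = 0.2574 years.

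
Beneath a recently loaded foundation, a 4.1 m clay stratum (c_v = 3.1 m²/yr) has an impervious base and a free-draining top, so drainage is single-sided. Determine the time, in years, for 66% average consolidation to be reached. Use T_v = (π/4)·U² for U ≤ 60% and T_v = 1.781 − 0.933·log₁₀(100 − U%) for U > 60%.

Drainage path length: H_d = H = 4.1 m (single drainage).
U > 60%: T_v = 1.781 − 0.933·log₁₀(100 − 66) = 0.35213.
t = T_v·H_d²/c_v = 0.35213×4.1²/3.1 = 1.909 years.

t ≈ 1.91 years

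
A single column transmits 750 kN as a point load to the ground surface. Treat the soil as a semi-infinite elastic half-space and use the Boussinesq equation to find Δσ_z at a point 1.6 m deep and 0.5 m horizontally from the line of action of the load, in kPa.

Δσ_z ≈ 111 kPa

Boussinesq vertical stress below a point load on an elastic half-space:
Δσ_z = 3P/(2πz²) · [1 + (r/z)²]^(−5/2)
r/z = 0.5/1.6 = 0.3125; [1+(r/z)²]^(−5/2) = 0.7922.
Δσ_z = 3×750/(2π×1.6²) × 0.7922 = 139.88 × 0.7922 = 110.8 kPa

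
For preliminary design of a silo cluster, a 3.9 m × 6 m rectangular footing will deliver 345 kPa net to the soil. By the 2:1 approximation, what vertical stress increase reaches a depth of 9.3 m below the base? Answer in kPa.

By the 2:1 method the load spreads at 1 horizontal : 2 vertical, so at depth z the loaded area has grown by z in each plan dimension:
Δσ = qBL/((B+z)(L+z)) = 345×3.9×6/((3.9+9.3)(6+9.3)) = 39.973 kPa

Δσ_z ≈ 40 kPa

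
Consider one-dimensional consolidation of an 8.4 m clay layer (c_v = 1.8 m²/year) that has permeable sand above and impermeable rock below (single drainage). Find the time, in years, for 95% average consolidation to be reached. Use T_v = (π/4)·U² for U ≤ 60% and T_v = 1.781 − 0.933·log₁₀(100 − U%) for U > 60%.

Drainage path length: H_d = H = 8.4 m (single drainage).
U > 60%: T_v = 1.781 − 0.933·log₁₀(100 − 95) = 1.1289.
t = T_v·H_d²/c_v = 1.1289×8.4²/1.8 = 44.25 years.

t ≈ 44.3 years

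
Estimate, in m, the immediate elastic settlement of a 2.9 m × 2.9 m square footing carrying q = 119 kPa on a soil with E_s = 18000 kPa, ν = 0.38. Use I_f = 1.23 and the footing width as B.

S_e ≈ 0.0202 m

Immediate (elastic) settlement: S_e = q·B·(1−ν²)/E_s · I_f.
S_e = 119 × 2.9 × (1 − 0.38²) / 18000 × 1.23
    = 119 × 2.9 × 0.8556 / 18000 × 1.23
    = 0.02018 m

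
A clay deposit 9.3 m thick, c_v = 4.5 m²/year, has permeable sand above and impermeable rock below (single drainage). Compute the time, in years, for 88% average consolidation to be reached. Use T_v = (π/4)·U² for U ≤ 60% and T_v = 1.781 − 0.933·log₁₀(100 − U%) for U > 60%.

t ≈ 14.9 years

Drainage path length: H_d = H = 9.3 m (single drainage).
U > 60%: T_v = 1.781 − 0.933·log₁₀(100 − 88) = 0.77412.
t = T_v·H_d²/c_v = 0.77412×9.3²/4.5 = 14.88 years.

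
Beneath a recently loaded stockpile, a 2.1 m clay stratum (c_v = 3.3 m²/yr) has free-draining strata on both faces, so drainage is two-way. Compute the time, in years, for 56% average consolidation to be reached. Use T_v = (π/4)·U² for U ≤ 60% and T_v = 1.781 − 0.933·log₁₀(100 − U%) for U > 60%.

t ≈ 0.0823 years

Drainage path length: H_d = H/2 = 1.05 m (double drainage).
U ≤ 60%: T_v = (π/4)·U² = (π/4)×0.56² = 0.2463.
t = T_v·H_d²/c_v = 0.2463×1.05²/3.3 = 0.08229 years.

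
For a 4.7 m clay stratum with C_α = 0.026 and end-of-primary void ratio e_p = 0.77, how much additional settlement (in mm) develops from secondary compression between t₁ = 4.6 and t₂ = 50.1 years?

Secondary compression: S_s = C_α·H/(1+e_p)·log₁₀(t₂/t₁)
S_s = 0.026×4.7/(1+0.77)×log₁₀(50.1/4.6)
    = 0.06904 × 1.037 = 0.0716 m

S_s ≈ 71.6 mm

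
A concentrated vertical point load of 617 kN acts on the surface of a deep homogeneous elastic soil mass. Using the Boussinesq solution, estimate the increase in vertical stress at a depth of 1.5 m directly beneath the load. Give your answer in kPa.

Δσ_z ≈ 131 kPa

Boussinesq vertical stress below a point load on an elastic half-space:
Δσ_z = 3P/(2πz²) · [1 + (r/z)²]^(−5/2)
r/z = 0/1.5 = 0; [1+(r/z)²]^(−5/2) = 1.
Δσ_z = 3×617/(2π×1.5²) × 1 = 130.93 × 1 = 130.9 kPa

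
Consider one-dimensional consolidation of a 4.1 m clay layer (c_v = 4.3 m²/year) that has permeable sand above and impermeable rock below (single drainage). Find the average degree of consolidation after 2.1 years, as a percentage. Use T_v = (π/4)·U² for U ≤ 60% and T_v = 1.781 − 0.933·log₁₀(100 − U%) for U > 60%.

U ≈ 78.5 %

Drainage path length: H_d = H = 4.1 m (single drainage).
T_v = c_v·t/H_d² = 4.3×2.1/4.1² = 0.53718.
T_v = 0.53718 corresponds to the U > 60% branch:
U = 1 − 10^((1.781 − T_v)/0.933)/100 = 0.7847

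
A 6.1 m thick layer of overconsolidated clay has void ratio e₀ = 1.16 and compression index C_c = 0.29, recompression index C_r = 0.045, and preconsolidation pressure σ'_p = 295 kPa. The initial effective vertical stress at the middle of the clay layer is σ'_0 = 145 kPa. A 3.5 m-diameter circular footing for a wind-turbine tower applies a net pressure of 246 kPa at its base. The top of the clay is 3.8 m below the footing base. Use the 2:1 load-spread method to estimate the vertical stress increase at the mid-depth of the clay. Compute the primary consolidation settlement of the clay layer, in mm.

S_c ≈ 9.79 mm

Mid-depth of clay below the footing base: z = 3.8 + 6.1/2 = 6.85 m.
Stress increase at mid-clay by the 2:1 spreading method:
Δσ ≈ qD²/(D+z)² = 246×3.5²/(3.5+6.85)² = 28.131 kPa
Final effective stress: σ'_f = 145 + 28.131 = 173.13 kPa.
σ'_f = 173.13 ≤ σ'_p = 295 kPa, so the clay remains overconsolidated and only the recompression index applies:
S_c = C_r·H/(1+e₀)·log₁₀(σ'_f/σ'_0) = 0.045×6.1/2.16×log₁₀(173.13/145)
    = 0.12708 × 0.077004 = 0.009786 m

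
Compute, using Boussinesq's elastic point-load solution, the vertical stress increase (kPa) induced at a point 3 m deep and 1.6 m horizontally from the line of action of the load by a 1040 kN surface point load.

Boussinesq vertical stress below a point load on an elastic half-space:
Δσ_z = 3P/(2πz²) · [1 + (r/z)²]^(−5/2)
r/z = 1.6/3 = 0.53333; [1+(r/z)²]^(−5/2) = 0.53482.
Δσ_z = 3×1040/(2π×3²) × 0.53482 = 55.174 × 0.53482 = 29.51 kPa

Δσ_z ≈ 29.5 kPa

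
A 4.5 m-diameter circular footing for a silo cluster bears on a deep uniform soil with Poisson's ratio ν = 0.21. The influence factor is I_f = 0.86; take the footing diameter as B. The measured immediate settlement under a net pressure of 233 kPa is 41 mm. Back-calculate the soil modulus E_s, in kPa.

E_s ≈ 21000 kPa

S_e = q·B·(1−ν²)/E_s · I_f  ⇒  E_s = q·B·(1−ν²)·I_f / S_e.
E_s = 233 × 4.5 × 0.9559 × 0.86 / 0.041 = 21020 kPa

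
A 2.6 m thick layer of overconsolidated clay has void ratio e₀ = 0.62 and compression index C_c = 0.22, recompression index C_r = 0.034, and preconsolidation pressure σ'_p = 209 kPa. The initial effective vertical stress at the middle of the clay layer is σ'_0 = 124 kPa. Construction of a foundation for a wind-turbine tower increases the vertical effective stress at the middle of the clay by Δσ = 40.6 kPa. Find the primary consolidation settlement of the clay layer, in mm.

Final effective stress: σ'_f = 124 + 40.6 = 164.6 kPa.
σ'_f = 164.6 ≤ σ'_p = 209 kPa, so the clay remains overconsolidated and only the recompression index applies:
S_c = C_r·H/(1+e₀)·log₁₀(σ'_f/σ'_0) = 0.034×2.6/1.62×log₁₀(164.6/124)
    = 0.054567 × 0.12301 = 0.006712 m

S_c ≈ 6.71 mm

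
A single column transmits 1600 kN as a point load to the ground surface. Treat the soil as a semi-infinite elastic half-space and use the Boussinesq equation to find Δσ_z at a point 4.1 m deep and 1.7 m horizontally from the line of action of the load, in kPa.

Boussinesq vertical stress below a point load on an elastic half-space:
Δσ_z = 3P/(2πz²) · [1 + (r/z)²]^(−5/2)
r/z = 1.7/4.1 = 0.41463; [1+(r/z)²]^(−5/2) = 0.6726.
Δσ_z = 3×1600/(2π×4.1²) × 0.6726 = 45.446 × 0.6726 = 30.57 kPa

Δσ_z ≈ 30.6 kPa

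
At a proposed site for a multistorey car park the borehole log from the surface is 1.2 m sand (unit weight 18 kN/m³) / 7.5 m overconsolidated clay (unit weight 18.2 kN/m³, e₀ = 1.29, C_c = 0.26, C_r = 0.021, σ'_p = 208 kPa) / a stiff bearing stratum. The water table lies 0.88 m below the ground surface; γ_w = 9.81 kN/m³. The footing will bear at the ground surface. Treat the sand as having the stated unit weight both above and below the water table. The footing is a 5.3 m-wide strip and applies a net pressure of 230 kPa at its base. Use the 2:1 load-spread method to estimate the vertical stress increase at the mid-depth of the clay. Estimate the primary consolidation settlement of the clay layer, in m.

Mid-depth of clay below the ground surface: z = 1.2 + 7.5/2 = 4.95 m.
Total vertical stress at mid-clay: σ_v = 18×1.2 + 18.2×3.75 = 89.85 kPa.
Pore pressure: u = 9.81×(4.95 − 0.88) = 39.927 kPa.
Initial effective stress: σ'_0 = σ_v − u = 89.85 − 39.927 = 49.923 kPa.
Stress increase at mid-clay by the 2:1 spreading method:
Δσ = qB/(B+z) = 230×5.3/(5.3+4.95) = 118.93 kPa
Final effective stress: σ'_f = 49.923 + 118.93 = 168.85 kPa.
σ'_f = 168.85 ≤ σ'_p = 208 kPa, so the clay remains overconsolidated and only the recompression index applies:
S_c = C_r·H/(1+e₀)·log₁₀(σ'_f/σ'_0) = 0.021×7.5/2.29×log₁₀(168.85/49.923)
    = 0.068777 × 0.5292 = 0.0364 m

S_c ≈ 0.0364 m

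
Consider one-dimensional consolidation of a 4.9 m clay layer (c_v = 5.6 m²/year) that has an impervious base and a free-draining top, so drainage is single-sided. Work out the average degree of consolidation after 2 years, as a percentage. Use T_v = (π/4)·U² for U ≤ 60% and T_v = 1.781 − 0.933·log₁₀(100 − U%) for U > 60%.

Drainage path length: H_d = H = 4.9 m (single drainage).
T_v = c_v·t/H_d² = 5.6×2/4.9² = 0.46647.
T_v = 0.46647 corresponds to the U > 60% branch:
U = 1 − 10^((1.781 − T_v)/0.933)/100 = 0.7436

U ≈ 74.4 %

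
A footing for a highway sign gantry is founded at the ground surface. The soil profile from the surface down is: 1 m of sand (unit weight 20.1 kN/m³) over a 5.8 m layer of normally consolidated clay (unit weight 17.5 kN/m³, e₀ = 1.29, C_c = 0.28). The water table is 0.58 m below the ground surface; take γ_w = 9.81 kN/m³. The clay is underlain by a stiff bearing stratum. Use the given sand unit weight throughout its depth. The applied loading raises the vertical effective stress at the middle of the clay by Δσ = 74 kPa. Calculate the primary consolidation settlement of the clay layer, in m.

Mid-depth of clay below the ground surface: z = 1 + 5.8/2 = 3.9 m.
Total vertical stress at mid-clay: σ_v = 20.1×1 + 17.5×2.9 = 70.85 kPa.
Pore pressure: u = 9.81×(3.9 − 0.58) = 32.569 kPa.
Initial effective stress: σ'_0 = σ_v − u = 70.85 − 32.569 = 38.281 kPa.
Final effective stress: σ'_f = σ'_0 + Δσ = 38.281 + 74 = 112.28 kPa.
Normally consolidated clay, so the full stress increment lies on the virgin compression line:
S_c = C_c·H/(1+e₀)·log₁₀(σ'_f/σ'_0) = 0.28×5.8/(1+1.29)×log₁₀(112.28/38.281)
    = 0.70917 × 0.46732 = 0.3314 m

S_c ≈ 0.331 m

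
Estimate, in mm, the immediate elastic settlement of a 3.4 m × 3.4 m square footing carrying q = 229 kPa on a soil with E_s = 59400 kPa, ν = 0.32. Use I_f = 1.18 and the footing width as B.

Immediate (elastic) settlement: S_e = q·B·(1−ν²)/E_s · I_f.
S_e = 229 × 3.4 × (1 − 0.32²) / 59400 × 1.18
    = 229 × 3.4 × 0.8976 / 59400 × 1.18
    = 0.01388 m = 13.88 mm

S_e ≈ 13.9 mm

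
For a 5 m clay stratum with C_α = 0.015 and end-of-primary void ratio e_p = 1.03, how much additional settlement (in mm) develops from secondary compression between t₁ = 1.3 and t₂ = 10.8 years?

Secondary compression: S_s = C_α·H/(1+e_p)·log₁₀(t₂/t₁)
S_s = 0.015×5/(1+1.03)×log₁₀(10.8/1.3)
    = 0.03695 × 0.9195 = 0.03397 m

S_s ≈ 34 mm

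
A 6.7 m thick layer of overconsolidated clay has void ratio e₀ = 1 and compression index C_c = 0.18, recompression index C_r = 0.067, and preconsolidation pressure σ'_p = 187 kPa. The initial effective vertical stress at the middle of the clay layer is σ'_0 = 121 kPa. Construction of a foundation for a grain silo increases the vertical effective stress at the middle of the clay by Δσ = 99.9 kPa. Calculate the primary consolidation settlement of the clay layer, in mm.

Final effective stress: σ'_f = 121 + 99.9 = 220.9 kPa.
σ'_f = 220.9 > σ'_p = 187 kPa, so the stress path crosses the preconsolidation pressure — recompression up to σ'_p, then virgin compression beyond:
S_c = H/(1+e₀)·[C_r·log₁₀(σ'_p/σ'_0) + C_c·log₁₀(σ'_f/σ'_p)]
    = 6.7/2 × [0.067×log₁₀(187/121) + 0.18×log₁₀(220.9/187)]
    = 3.35 × [0.012667 + 0.013024] = 0.08606 m

S_c ≈ 86.1 mm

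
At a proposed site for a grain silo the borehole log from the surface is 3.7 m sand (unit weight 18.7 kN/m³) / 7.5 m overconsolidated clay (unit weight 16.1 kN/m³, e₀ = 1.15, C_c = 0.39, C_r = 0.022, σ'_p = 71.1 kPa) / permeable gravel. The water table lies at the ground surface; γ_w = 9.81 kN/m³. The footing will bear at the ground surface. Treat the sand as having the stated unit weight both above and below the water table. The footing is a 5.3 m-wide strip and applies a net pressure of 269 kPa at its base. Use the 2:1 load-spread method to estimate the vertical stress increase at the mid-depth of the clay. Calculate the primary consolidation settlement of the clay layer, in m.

S_c ≈ 0.517 m

Mid-depth of clay below the ground surface: z = 3.7 + 7.5/2 = 7.45 m.
Total vertical stress at mid-clay: σ_v = 18.7×3.7 + 16.1×3.75 = 129.56 kPa.
Pore pressure: u = 9.81×(7.45 − 0) = 73.085 kPa.
Initial effective stress: σ'_0 = σ_v − u = 129.56 − 73.085 = 56.475 kPa.
Stress increase at mid-clay by the 2:1 spreading method:
Δσ = qB/(B+z) = 269×5.3/(5.3+7.45) = 111.82 kPa
Final effective stress: σ'_f = 56.475 + 111.82 = 168.29 kPa.
σ'_f = 168.29 > σ'_p = 71.1 kPa, so the stress path crosses the preconsolidation pressure — recompression up to σ'_p, then virgin compression beyond:
S_c = H/(1+e₀)·[C_r·log₁₀(σ'_p/σ'_0) + C_c·log₁₀(σ'_f/σ'_p)]
    = 7.5/2.15 × [0.022×log₁₀(71.1/56.475) + 0.39×log₁₀(168.29/71.1)]
    = 3.4884 × [0.0022003 + 0.14593] = 0.5167 m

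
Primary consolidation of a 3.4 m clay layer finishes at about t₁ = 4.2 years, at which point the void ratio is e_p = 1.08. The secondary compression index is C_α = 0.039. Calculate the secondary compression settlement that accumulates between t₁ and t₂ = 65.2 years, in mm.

Secondary compression: S_s = C_α·H/(1+e_p)·log₁₀(t₂/t₁)
S_s = 0.039×3.4/(1+1.08)×log₁₀(65.2/4.2)
    = 0.06375 × 1.191 = 0.07593 m

S_s ≈ 75.9 mm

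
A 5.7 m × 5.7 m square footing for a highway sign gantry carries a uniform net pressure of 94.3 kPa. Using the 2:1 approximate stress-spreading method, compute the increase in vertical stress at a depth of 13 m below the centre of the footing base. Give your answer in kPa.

By the 2:1 method the load spreads at 1 horizontal : 2 vertical, so at depth z the loaded area has grown by z in each plan dimension:
Δσ = qBL/((B+z)(L+z)) = 94.3×5.7×5.7/((5.7+13)(5.7+13)) = 8.7615 kPa

Δσ_z ≈ 8.76 kPa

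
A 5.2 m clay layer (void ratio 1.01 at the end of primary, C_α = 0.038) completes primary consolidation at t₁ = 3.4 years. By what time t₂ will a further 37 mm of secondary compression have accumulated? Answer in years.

S_s = C_α·H/(1+e_p)·log₁₀(t₂/t₁) ⇒ log₁₀(t₂/t₁) = S_s·(1+e_p)/(C_α·H).
log₁₀(t₂/t₁) = 0.037 × (1+1.01) / (0.038×5.2) = 0.3764
t₂ = t₁ × 10^0.3764 = 3.4 × 2.379 = 8.088 years

t₂ ≈ 8.09 years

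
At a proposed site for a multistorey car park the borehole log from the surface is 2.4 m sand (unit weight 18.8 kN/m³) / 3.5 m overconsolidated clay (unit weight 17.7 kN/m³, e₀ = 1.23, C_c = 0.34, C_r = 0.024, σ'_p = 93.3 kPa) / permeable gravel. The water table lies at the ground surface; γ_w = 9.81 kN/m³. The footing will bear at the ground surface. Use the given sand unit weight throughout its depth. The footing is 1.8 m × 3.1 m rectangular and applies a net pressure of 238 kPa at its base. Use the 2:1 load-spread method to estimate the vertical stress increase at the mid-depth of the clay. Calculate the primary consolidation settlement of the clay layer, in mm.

S_c ≈ 10.2 mm

Mid-depth of clay below the ground surface: z = 2.4 + 3.5/2 = 4.15 m.
Total vertical stress at mid-clay: σ_v = 18.8×2.4 + 17.7×1.75 = 76.095 kPa.
Pore pressure: u = 9.81×(4.15 − 0) = 40.712 kPa.
Initial effective stress: σ'_0 = σ_v − u = 76.095 − 40.712 = 35.383 kPa.
Stress increase at mid-clay by the 2:1 spreading method:
Δσ = qBL/((B+z)(L+z)) = 238×1.8×3.1/((1.8+4.15)(3.1+4.15)) = 30.786 kPa
Final effective stress: σ'_f = 35.383 + 30.786 = 66.169 kPa.
σ'_f = 66.169 ≤ σ'_p = 93.3 kPa, so the clay remains overconsolidated and only the recompression index applies:
S_c = C_r·H/(1+e₀)·log₁₀(σ'_f/σ'_0) = 0.024×3.5/2.23×log₁₀(66.169/35.383)
    = 0.037668 × 0.27186 = 0.01024 m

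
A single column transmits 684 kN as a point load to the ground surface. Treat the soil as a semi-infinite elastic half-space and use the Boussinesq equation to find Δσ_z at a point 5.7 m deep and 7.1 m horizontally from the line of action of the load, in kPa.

Δσ_z ≈ 0.967 kPa

Boussinesq vertical stress below a point load on an elastic half-space:
Δσ_z = 3P/(2πz²) · [1 + (r/z)²]^(−5/2)
r/z = 7.1/5.7 = 1.2456; [1+(r/z)²]^(−5/2) = 0.096159.
Δσ_z = 3×684/(2π×5.7²) × 0.096159 = 10.052 × 0.096159 = 0.9666 kPa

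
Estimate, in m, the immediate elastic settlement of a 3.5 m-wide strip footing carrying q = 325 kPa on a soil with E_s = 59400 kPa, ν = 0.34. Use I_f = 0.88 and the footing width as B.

Immediate (elastic) settlement: S_e = q·B·(1−ν²)/E_s · I_f.
S_e = 325 × 3.5 × (1 − 0.34²) / 59400 × 0.88
    = 325 × 3.5 × 0.8844 / 59400 × 0.88
    = 0.0149 m

S_e ≈ 0.0149 m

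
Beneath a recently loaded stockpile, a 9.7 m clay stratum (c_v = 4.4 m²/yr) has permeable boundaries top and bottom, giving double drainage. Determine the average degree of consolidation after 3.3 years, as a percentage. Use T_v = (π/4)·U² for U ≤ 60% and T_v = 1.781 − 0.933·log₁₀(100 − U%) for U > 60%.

U ≈ 82.3 %

Drainage path length: H_d = H/2 = 4.85 m (double drainage).
T_v = c_v·t/H_d² = 4.4×3.3/4.85² = 0.61728.
T_v = 0.61728 corresponds to the U > 60% branch:
U = 1 − 10^((1.781 − T_v)/0.933)/100 = 0.8233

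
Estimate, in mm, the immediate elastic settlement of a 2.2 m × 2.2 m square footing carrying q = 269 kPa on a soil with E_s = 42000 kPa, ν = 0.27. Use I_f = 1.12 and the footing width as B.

S_e ≈ 14.6 mm

Immediate (elastic) settlement: S_e = q·B·(1−ν²)/E_s · I_f.
S_e = 269 × 2.2 × (1 − 0.27²) / 42000 × 1.12
    = 269 × 2.2 × 0.9271 / 42000 × 1.12
    = 0.01463 m = 14.63 mm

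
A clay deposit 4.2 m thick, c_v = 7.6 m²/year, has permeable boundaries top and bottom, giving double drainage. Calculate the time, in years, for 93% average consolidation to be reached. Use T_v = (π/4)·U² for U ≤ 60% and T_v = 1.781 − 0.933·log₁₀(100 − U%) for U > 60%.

Drainage path length: H_d = H/2 = 2.1 m (double drainage).
U > 60%: T_v = 1.781 − 0.933·log₁₀(100 − 93) = 0.99252.
t = T_v·H_d²/c_v = 0.99252×2.1²/7.6 = 0.5759 years.

t ≈ 0.576 years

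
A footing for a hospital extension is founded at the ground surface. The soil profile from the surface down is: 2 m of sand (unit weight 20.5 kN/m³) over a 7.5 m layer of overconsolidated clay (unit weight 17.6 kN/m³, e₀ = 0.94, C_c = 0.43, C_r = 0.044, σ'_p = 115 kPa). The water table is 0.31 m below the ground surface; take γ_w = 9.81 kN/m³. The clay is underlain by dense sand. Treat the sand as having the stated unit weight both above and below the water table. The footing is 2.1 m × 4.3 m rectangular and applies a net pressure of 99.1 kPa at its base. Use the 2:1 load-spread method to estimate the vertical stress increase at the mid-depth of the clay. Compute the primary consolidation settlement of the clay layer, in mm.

S_c ≈ 14.2 mm

Mid-depth of clay below the ground surface: z = 2 + 7.5/2 = 5.75 m.
Total vertical stress at mid-clay: σ_v = 20.5×2 + 17.6×3.75 = 107 kPa.
Pore pressure: u = 9.81×(5.75 − 0.31) = 53.366 kPa.
Initial effective stress: σ'_0 = σ_v − u = 107 − 53.366 = 53.634 kPa.
Stress increase at mid-clay by the 2:1 spreading method:
Δσ = qBL/((B+z)(L+z)) = 99.1×2.1×4.3/((2.1+5.75)(4.3+5.75)) = 11.343 kPa
Final effective stress: σ'_f = 53.634 + 11.343 = 64.977 kPa.
σ'_f = 64.977 ≤ σ'_p = 115 kPa, so the clay remains overconsolidated and only the recompression index applies:
S_c = C_r·H/(1+e₀)·log₁₀(σ'_f/σ'_0) = 0.044×7.5/1.94×log₁₀(64.977/53.634)
    = 0.1701 × 0.083319 = 0.01417 m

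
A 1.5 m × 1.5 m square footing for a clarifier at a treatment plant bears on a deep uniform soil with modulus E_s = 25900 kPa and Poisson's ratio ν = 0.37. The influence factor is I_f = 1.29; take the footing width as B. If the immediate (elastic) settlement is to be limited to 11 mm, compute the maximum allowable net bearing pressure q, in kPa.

S_e = q·B·(1−ν²)/E_s · I_f  ⇒  q = S_e·E_s / (B·(1−ν²)·I_f).
q = 0.011 × 25900 / (1.5 × 0.8631 × 1.29) = 170.6 kPa

q ≈ 171 kPa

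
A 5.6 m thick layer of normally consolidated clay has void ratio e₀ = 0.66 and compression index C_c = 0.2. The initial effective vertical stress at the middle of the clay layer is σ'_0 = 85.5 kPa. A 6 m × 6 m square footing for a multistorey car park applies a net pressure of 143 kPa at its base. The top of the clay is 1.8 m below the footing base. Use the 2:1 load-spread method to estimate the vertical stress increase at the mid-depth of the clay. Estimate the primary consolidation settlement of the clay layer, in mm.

Mid-depth of clay below the footing base: z = 1.8 + 5.6/2 = 4.6 m.
Stress increase at mid-clay by the 2:1 spreading method:
Δσ = qBL/((B+z)(L+z)) = 143×6×6/((6+4.6)(6+4.6)) = 45.817 kPa
Final effective stress: σ'_f = σ'_0 + Δσ = 85.5 + 45.817 = 131.32 kPa.
Normally consolidated clay, so the full stress increment lies on the virgin compression line:
S_c = C_c·H/(1+e₀)·log₁₀(σ'_f/σ'_0) = 0.2×5.6/(1+0.66)×log₁₀(131.32/85.5)
    = 0.6747 × 0.18636 = 0.1257 m

S_c ≈ 126 mm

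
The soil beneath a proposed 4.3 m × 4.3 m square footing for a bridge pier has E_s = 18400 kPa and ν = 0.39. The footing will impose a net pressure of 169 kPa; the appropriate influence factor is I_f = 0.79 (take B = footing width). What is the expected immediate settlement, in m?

S_e ≈ 0.0265 m

Immediate (elastic) settlement: S_e = q·B·(1−ν²)/E_s · I_f.
S_e = 169 × 4.3 × (1 − 0.39²) / 18400 × 0.79
    = 169 × 4.3 × 0.8479 / 18400 × 0.79
    = 0.02646 m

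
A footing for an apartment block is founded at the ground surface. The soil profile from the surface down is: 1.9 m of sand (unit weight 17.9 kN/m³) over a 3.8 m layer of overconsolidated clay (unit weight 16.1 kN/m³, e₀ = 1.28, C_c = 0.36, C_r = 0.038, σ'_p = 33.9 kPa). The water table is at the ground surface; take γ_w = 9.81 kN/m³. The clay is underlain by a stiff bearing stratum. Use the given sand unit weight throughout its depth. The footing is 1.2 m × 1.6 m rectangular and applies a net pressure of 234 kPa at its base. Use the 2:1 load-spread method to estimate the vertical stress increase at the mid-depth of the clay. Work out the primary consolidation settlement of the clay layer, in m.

Mid-depth of clay below the ground surface: z = 1.9 + 3.8/2 = 3.8 m.
Total vertical stress at mid-clay: σ_v = 17.9×1.9 + 16.1×1.9 = 64.6 kPa.
Pore pressure: u = 9.81×(3.8 − 0) = 37.278 kPa.
Initial effective stress: σ'_0 = σ_v − u = 64.6 − 37.278 = 27.322 kPa.
Stress increase at mid-clay by the 2:1 spreading method:
Δσ = qBL/((B+z)(L+z)) = 234×1.2×1.6/((1.2+3.8)(1.6+3.8)) = 16.64 kPa
Final effective stress: σ'_f = 27.322 + 16.64 = 43.962 kPa.
σ'_f = 43.962 > σ'_p = 33.9 kPa, so the stress path crosses the preconsolidation pressure — recompression up to σ'_p, then virgin compression beyond:
S_c = H/(1+e₀)·[C_r·log₁₀(σ'_p/σ'_0) + C_c·log₁₀(σ'_f/σ'_p)]
    = 3.8/2.28 × [0.038×log₁₀(33.9/27.322) + 0.36×log₁₀(43.962/33.9)]
    = 1.6667 × [0.0035601 + 0.040636] = 0.07366 m

S_c ≈ 0.0737 m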